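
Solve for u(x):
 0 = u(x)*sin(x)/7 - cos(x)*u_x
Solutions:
 u(x) = C1/cos(x)^(1/7)


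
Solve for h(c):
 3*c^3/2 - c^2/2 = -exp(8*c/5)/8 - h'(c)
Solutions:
 h(c) = C1 - 3*c^4/8 + c^3/6 - 5*exp(8*c/5)/64


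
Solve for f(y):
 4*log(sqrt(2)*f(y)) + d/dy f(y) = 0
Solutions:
 Integral(1/(2*log(_y) + log(2)), (_y, f(y)))/2 = C1 - y


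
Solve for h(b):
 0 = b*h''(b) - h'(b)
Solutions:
 h(b) = C1 + C2*b^2


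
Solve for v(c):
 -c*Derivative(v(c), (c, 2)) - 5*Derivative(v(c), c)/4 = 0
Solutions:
 v(c) = C1 + C2/c^(1/4)


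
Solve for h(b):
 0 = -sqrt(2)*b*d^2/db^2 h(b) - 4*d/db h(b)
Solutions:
 h(b) = C1 + C2*b^(1 - 2*sqrt(2))


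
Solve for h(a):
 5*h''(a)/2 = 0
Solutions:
 h(a) = C1 + C2*a


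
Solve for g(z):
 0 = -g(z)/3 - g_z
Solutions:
 g(z) = C1*exp(-z/3)


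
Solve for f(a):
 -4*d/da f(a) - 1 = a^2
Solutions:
 f(a) = C1 - a^3/12 - a/4


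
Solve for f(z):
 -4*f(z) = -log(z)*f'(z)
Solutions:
 f(z) = C1*exp(4*li(z))


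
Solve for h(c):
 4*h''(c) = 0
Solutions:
 h(c) = C1 + C2*c


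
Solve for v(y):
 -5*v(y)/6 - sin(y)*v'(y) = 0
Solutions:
 v(y) = C1*(cos(y) + 1)^(5/12)/(cos(y) - 1)^(5/12)


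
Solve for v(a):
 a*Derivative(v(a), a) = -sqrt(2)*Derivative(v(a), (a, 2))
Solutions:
 v(a) = C1 + C2*erf(2^(1/4)*a/2)


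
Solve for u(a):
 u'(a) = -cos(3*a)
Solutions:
 u(a) = C1 - sin(3*a)/3


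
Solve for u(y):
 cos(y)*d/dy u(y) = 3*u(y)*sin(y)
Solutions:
 u(y) = C1/cos(y)^3


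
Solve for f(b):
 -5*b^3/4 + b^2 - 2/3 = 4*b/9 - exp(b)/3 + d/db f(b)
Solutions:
 f(b) = C1 - 5*b^4/16 + b^3/3 - 2*b^2/9 - 2*b/3 + exp(b)/3


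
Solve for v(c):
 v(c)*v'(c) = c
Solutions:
 v(c) = -sqrt(C1 + c^2)
 v(c) = sqrt(C1 + c^2)


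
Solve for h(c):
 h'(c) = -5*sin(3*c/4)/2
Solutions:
 h(c) = C1 + 10*cos(3*c/4)/3


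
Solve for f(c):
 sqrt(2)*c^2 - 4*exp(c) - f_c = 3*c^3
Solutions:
 f(c) = C1 - 3*c^4/4 + sqrt(2)*c^3/3 - 4*exp(c)


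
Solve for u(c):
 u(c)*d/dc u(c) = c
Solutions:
 u(c) = -sqrt(C1 + c^2)
 u(c) = sqrt(C1 + c^2)


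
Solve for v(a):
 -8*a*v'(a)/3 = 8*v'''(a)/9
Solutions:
 v(a) = C1 + Integral(C2*airyai(-3^(1/3)*a) + C3*airybi(-3^(1/3)*a), a)


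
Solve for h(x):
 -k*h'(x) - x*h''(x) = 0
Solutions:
 h(x) = C1 + x^(1 - re(k))*(C2*sin(log(x)*Abs(im(k))) + C3*cos(log(x)*im(k)))


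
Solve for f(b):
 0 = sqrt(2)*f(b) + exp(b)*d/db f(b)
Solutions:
 f(b) = C1*exp(sqrt(2)*exp(-b))


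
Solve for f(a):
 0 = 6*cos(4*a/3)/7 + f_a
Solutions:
 f(a) = C1 - 9*sin(4*a/3)/14


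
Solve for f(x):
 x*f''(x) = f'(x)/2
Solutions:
 f(x) = C1 + C2*x^(3/2)


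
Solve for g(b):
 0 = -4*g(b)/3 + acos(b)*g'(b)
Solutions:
 g(b) = C1*exp(4*Integral(1/acos(b), b)/3)


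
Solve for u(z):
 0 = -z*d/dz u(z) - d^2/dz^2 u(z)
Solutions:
 u(z) = C1 + C2*erf(sqrt(2)*z/2)


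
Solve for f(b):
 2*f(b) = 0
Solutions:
 f(b) = 0


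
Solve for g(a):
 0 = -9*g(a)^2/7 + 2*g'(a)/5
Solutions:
 g(a) = -14/(C1 + 45*a)


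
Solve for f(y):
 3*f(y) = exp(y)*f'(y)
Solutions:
 f(y) = C1*exp(-3*exp(-y))


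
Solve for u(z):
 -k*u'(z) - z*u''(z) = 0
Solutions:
 u(z) = C1 + z^(1 - re(k))*(C2*sin(log(z)*Abs(im(k))) + C3*cos(log(z)*im(k)))


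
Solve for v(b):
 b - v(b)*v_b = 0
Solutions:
 v(b) = -sqrt(C1 + b^2)
 v(b) = sqrt(C1 + b^2)


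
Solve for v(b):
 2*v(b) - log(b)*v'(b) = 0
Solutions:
 v(b) = C1*exp(2*li(b))


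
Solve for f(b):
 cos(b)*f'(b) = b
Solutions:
 f(b) = C1 + Integral(b/cos(b), b)


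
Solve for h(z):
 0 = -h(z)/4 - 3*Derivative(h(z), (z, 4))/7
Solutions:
 h(z) = (C1*sin(3^(3/4)*7^(1/4)*z/6) + C2*cos(3^(3/4)*7^(1/4)*z/6))*exp(-3^(3/4)*7^(1/4)*z/6) + (C3*sin(3^(3/4)*7^(1/4)*z/6) + C4*cos(3^(3/4)*7^(1/4)*z/6))*exp(3^(3/4)*7^(1/4)*z/6)


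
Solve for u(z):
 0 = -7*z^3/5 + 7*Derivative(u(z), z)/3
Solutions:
 u(z) = C1 + 3*z^4/20


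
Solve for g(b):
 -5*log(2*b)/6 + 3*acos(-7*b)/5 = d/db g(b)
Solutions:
 g(b) = C1 - 5*b*log(b)/6 + 3*b*acos(-7*b)/5 - 5*b*log(2)/6 + 5*b/6 + 3*sqrt(1 - 49*b^2)/35


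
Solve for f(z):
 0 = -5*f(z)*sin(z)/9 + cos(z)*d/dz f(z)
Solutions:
 f(z) = C1/cos(z)^(5/9)


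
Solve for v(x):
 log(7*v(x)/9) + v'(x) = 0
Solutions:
 -Integral(1/(-log(_y) - log(7) + 2*log(3)), (_y, v(x))) = C1 - x


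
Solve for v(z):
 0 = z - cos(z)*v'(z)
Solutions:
 v(z) = C1 + Integral(z/cos(z), z)


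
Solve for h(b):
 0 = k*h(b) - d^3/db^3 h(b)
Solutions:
 h(b) = C1*exp(b*k^(1/3)) + C2*exp(b*k^(1/3)*(-1 + sqrt(3)*I)/2) + C3*exp(-b*k^(1/3)*(1 + sqrt(3)*I)/2)


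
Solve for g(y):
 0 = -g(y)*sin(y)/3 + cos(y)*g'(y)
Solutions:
 g(y) = C1/cos(y)^(1/3)


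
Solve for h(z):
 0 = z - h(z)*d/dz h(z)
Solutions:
 h(z) = -sqrt(C1 + z^2)
 h(z) = sqrt(C1 + z^2)


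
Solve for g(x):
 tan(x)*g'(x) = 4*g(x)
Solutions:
 g(x) = C1*sin(x)^4


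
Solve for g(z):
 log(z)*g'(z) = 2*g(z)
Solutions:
 g(z) = C1*exp(2*li(z))


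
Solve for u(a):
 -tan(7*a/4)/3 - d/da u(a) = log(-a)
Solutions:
 u(a) = C1 - a*log(-a) + a + 4*log(cos(7*a/4))/21


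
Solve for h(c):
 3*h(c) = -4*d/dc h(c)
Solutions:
 h(c) = C1*exp(-3*c/4)


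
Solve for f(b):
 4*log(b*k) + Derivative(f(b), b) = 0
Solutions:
 f(b) = C1 - 4*b*log(b*k) + 4*b


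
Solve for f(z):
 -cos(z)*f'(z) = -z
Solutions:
 f(z) = C1 + Integral(z/cos(z), z)


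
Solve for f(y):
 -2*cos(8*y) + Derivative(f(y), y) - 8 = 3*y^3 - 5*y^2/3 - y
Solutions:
 f(y) = C1 + 3*y^4/4 - 5*y^3/9 - y^2/2 + 8*y + sin(8*y)/4


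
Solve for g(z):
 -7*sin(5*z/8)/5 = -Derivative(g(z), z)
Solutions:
 g(z) = C1 - 56*cos(5*z/8)/25


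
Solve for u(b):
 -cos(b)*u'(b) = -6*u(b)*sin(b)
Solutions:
 u(b) = C1/cos(b)^6


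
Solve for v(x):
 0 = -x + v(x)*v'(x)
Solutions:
 v(x) = -sqrt(C1 + x^2)
 v(x) = sqrt(C1 + x^2)


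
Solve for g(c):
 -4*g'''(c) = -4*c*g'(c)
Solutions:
 g(c) = C1 + Integral(C2*airyai(c) + C3*airybi(c), c)


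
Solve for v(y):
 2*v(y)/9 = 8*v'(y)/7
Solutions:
 v(y) = C1*exp(7*y/36)


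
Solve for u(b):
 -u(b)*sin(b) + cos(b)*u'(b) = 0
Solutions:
 u(b) = C1/cos(b)


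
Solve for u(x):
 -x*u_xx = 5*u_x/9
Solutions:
 u(x) = C1 + C2*x^(4/9)


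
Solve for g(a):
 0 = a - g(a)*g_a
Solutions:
 g(a) = -sqrt(C1 + a^2)
 g(a) = sqrt(C1 + a^2)


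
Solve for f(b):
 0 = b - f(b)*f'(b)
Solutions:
 f(b) = -sqrt(C1 + b^2)
 f(b) = sqrt(C1 + b^2)


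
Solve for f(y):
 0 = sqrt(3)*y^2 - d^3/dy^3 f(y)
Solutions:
 f(y) = C1 + C2*y + C3*y^2 + sqrt(3)*y^5/60


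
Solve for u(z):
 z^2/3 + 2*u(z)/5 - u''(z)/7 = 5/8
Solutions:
 u(z) = C1*exp(-sqrt(70)*z/5) + C2*exp(sqrt(70)*z/5) - 5*z^2/6 + 325/336


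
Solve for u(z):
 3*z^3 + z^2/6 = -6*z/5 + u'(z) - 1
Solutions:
 u(z) = C1 + 3*z^4/4 + z^3/18 + 3*z^2/5 + z


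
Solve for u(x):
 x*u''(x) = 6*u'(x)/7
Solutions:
 u(x) = C1 + C2*x^(13/7)


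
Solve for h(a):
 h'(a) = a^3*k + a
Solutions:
 h(a) = C1 + a^4*k/4 + a^2/2


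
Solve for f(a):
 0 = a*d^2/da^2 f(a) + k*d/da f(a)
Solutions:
 f(a) = C1 + a^(1 - re(k))*(C2*sin(log(a)*Abs(im(k))) + C3*cos(log(a)*im(k)))


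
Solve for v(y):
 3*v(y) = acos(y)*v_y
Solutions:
 v(y) = C1*exp(3*Integral(1/acos(y), y))


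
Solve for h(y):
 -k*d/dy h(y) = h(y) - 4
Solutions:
 h(y) = C1*exp(-y/k) + 4


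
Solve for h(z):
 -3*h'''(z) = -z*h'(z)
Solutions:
 h(z) = C1 + Integral(C2*airyai(3^(2/3)*z/3) + C3*airybi(3^(2/3)*z/3), z)


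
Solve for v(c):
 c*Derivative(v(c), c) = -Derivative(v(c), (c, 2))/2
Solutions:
 v(c) = C1 + C2*erf(c)


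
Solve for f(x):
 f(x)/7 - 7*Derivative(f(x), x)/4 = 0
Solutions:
 f(x) = C1*exp(4*x/49)


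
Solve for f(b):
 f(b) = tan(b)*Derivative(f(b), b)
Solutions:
 f(b) = C1*sin(b)


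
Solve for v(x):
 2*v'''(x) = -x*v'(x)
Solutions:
 v(x) = C1 + Integral(C2*airyai(-2^(2/3)*x/2) + C3*airybi(-2^(2/3)*x/2), x)


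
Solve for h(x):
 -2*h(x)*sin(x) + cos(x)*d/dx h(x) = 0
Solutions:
 h(x) = C1/cos(x)^2


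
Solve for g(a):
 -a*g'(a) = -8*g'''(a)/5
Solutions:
 g(a) = C1 + Integral(C2*airyai(5^(1/3)*a/2) + C3*airybi(5^(1/3)*a/2), a)


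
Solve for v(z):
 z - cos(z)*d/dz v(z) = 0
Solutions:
 v(z) = C1 + Integral(z/cos(z), z)


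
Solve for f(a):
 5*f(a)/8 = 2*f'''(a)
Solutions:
 f(a) = C3*exp(2^(2/3)*5^(1/3)*a/4) + (C1*sin(2^(2/3)*sqrt(3)*5^(1/3)*a/8) + C2*cos(2^(2/3)*sqrt(3)*5^(1/3)*a/8))*exp(-2^(2/3)*5^(1/3)*a/8)


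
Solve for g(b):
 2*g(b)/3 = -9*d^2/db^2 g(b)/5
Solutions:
 g(b) = C1*sin(sqrt(30)*b/9) + C2*cos(sqrt(30)*b/9)


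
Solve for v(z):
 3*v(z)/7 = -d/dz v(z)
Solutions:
 v(z) = C1*exp(-3*z/7)


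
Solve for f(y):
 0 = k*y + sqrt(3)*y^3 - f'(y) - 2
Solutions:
 f(y) = C1 + k*y^2/2 + sqrt(3)*y^4/4 - 2*y


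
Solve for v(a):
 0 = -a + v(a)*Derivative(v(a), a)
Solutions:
 v(a) = -sqrt(C1 + a^2)
 v(a) = sqrt(C1 + a^2)


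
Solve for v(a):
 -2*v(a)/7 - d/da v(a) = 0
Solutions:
 v(a) = C1*exp(-2*a/7)


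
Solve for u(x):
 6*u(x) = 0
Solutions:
 u(x) = 0


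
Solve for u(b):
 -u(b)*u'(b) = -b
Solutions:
 u(b) = -sqrt(C1 + b^2)
 u(b) = sqrt(C1 + b^2)


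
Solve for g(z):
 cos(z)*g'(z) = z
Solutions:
 g(z) = C1 + Integral(z/cos(z), z)


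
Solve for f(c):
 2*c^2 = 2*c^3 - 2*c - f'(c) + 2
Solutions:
 f(c) = C1 + c^4/2 - 2*c^3/3 - c^2 + 2*c


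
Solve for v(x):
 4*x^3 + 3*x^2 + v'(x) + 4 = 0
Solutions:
 v(x) = C1 - x^4 - x^3 - 4*x


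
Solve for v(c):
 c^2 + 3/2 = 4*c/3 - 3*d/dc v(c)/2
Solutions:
 v(c) = C1 - 2*c^3/9 + 4*c^2/9 - c


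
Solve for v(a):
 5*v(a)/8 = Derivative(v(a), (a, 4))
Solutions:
 v(a) = C1*exp(-10^(1/4)*a/2) + C2*exp(10^(1/4)*a/2) + C3*sin(10^(1/4)*a/2) + C4*cos(10^(1/4)*a/2)


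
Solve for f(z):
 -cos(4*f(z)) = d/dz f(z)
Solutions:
 f(z) = -asin((C1 + exp(8*z))/(C1 - exp(8*z)))/4 + pi/4
 f(z) = asin((C1 + exp(8*z))/(C1 - exp(8*z)))/4


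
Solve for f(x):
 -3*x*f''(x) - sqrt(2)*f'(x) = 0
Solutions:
 f(x) = C1 + C2*x^(1 - sqrt(2)/3)


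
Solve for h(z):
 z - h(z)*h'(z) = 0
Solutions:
 h(z) = -sqrt(C1 + z^2)
 h(z) = sqrt(C1 + z^2)


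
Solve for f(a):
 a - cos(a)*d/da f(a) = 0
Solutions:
 f(a) = C1 + Integral(a/cos(a), a)


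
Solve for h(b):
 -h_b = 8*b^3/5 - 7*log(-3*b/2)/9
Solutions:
 h(b) = C1 - 2*b^4/5 + 7*b*log(-b)/9 + 7*b*(-1 - log(2) + log(3))/9


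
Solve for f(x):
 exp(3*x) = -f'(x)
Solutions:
 f(x) = C1 - exp(3*x)/3


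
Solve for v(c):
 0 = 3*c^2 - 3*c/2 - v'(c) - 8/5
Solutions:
 v(c) = C1 + c^3 - 3*c^2/4 - 8*c/5


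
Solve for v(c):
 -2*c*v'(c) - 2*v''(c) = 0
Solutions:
 v(c) = C1 + C2*erf(sqrt(2)*c/2)


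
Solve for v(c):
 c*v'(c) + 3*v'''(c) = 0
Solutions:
 v(c) = C1 + Integral(C2*airyai(-3^(2/3)*c/3) + C3*airybi(-3^(2/3)*c/3), c)


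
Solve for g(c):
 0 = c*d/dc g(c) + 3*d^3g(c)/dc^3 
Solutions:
 g(c) = C1 + Integral(C2*airyai(-3^(2/3)*c/3) + C3*airybi(-3^(2/3)*c/3), c)


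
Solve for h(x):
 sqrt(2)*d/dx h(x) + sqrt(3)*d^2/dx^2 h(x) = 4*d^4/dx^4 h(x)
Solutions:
 h(x) = C1 + C2*exp(-x*(3^(5/6)/(sqrt(18 - sqrt(3)) + 3*sqrt(2))^(1/3) + 3^(2/3)*(sqrt(18 - sqrt(3)) + 3*sqrt(2))^(1/3))/12)*sin(x*(-3^(1/6)*(sqrt(18 - sqrt(3)) + 3*sqrt(2))^(1/3) + 3^(1/3)/(sqrt(18 - sqrt(3)) + 3*sqrt(2))^(1/3))/4) + C3*exp(-x*(3^(5/6)/(sqrt(18 - sqrt(3)) + 3*sqrt(2))^(1/3) + 3^(2/3)*(sqrt(18 - sqrt(3)) + 3*sqrt(2))^(1/3))/12)*cos(x*(-3^(1/6)*(sqrt(18 - sqrt(3)) + 3*sqrt(2))^(1/3) + 3^(1/3)/(sqrt(18 - sqrt(3)) + 3*sqrt(2))^(1/3))/4) + C4*exp(x*(3^(5/6)/(sqrt(18 - sqrt(3)) + 3*sqrt(2))^(1/3) + 3^(2/3)*(sqrt(18 - sqrt(3)) + 3*sqrt(2))^(1/3))/6)


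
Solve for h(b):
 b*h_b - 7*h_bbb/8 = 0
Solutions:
 h(b) = C1 + Integral(C2*airyai(2*7^(2/3)*b/7) + C3*airybi(2*7^(2/3)*b/7), b)


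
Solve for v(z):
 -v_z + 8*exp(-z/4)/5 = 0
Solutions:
 v(z) = C1 - 32*exp(-z/4)/5


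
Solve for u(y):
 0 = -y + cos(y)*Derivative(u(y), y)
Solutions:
 u(y) = C1 + Integral(y/cos(y), y)


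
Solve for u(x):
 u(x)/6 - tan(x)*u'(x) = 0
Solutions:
 u(x) = C1*sin(x)^(1/6)


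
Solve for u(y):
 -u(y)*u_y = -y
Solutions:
 u(y) = -sqrt(C1 + y^2)
 u(y) = sqrt(C1 + y^2)


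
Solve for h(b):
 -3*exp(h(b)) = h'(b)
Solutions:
 h(b) = log(1/(C1 + 3*b))


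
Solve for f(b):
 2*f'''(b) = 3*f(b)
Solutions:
 f(b) = C3*exp(2^(2/3)*3^(1/3)*b/2) + (C1*sin(2^(2/3)*3^(5/6)*b/4) + C2*cos(2^(2/3)*3^(5/6)*b/4))*exp(-2^(2/3)*3^(1/3)*b/4)


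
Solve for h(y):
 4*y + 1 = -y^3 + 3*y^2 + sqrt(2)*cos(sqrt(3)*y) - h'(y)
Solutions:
 h(y) = C1 - y^4/4 + y^3 - 2*y^2 - y + sqrt(6)*sin(sqrt(3)*y)/3


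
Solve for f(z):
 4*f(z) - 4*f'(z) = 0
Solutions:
 f(z) = C1*exp(z)


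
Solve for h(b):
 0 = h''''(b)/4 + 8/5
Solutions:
 h(b) = C1 + C2*b + C3*b^2 + C4*b^3 - 4*b^4/15


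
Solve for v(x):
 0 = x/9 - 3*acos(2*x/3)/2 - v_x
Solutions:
 v(x) = C1 + x^2/18 - 3*x*acos(2*x/3)/2 + 3*sqrt(9 - 4*x^2)/4


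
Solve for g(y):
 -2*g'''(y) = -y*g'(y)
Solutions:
 g(y) = C1 + Integral(C2*airyai(2^(2/3)*y/2) + C3*airybi(2^(2/3)*y/2), y)


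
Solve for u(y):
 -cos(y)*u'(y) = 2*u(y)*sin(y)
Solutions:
 u(y) = C1*cos(y)^2


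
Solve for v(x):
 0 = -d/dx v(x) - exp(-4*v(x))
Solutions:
 v(x) = log(-I*(C1 - 4*x)^(1/4))
 v(x) = log(I*(C1 - 4*x)^(1/4))
 v(x) = log(-(C1 - 4*x)^(1/4))
 v(x) = log(C1 - 4*x)/4


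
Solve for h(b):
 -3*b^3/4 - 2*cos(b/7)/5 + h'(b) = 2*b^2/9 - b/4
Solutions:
 h(b) = C1 + 3*b^4/16 + 2*b^3/27 - b^2/8 + 14*sin(b/7)/5


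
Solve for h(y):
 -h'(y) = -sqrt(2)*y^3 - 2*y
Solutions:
 h(y) = C1 + sqrt(2)*y^4/4 + y^2


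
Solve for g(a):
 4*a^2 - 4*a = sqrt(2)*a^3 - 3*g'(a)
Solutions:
 g(a) = C1 + sqrt(2)*a^4/12 - 4*a^3/9 + 2*a^2/3


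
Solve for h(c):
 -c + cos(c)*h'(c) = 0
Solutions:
 h(c) = C1 + Integral(c/cos(c), c)


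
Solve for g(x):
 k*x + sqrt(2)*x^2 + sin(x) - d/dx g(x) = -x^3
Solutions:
 g(x) = C1 + k*x^2/2 + x^4/4 + sqrt(2)*x^3/3 - cos(x)


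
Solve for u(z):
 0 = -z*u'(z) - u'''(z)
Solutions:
 u(z) = C1 + Integral(C2*airyai(-z) + C3*airybi(-z), z)


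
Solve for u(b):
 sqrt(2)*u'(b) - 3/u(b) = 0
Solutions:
 u(b) = -sqrt(C1 + 3*sqrt(2)*b)
 u(b) = sqrt(C1 + 3*sqrt(2)*b)


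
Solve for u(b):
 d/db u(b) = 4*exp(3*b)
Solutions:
 u(b) = C1 + 4*exp(3*b)/3


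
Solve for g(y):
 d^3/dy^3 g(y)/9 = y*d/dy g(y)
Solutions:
 g(y) = C1 + Integral(C2*airyai(3^(2/3)*y) + C3*airybi(3^(2/3)*y), y)


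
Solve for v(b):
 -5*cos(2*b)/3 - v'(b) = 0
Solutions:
 v(b) = C1 - 5*sin(2*b)/6


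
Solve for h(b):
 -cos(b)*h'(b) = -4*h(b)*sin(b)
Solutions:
 h(b) = C1/cos(b)^4


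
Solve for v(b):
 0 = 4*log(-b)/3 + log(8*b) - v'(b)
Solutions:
 v(b) = C1 + 7*b*log(b)/3 + b*(-7/3 + 3*log(2) + 4*I*pi/3)


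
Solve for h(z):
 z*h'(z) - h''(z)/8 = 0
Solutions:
 h(z) = C1 + C2*erfi(2*z)


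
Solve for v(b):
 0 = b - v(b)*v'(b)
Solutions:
 v(b) = -sqrt(C1 + b^2)
 v(b) = sqrt(C1 + b^2)


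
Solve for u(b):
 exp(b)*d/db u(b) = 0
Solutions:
 u(b) = C1


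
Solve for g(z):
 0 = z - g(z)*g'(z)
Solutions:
 g(z) = -sqrt(C1 + z^2)
 g(z) = sqrt(C1 + z^2)


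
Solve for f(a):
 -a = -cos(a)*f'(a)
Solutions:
 f(a) = C1 + Integral(a/cos(a), a)


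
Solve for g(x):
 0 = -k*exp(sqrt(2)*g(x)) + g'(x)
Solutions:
 g(x) = sqrt(2)*(2*log(-1/(C1 + k*x)) - log(2))/4


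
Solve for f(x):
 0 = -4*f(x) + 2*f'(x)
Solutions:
 f(x) = C1*exp(2*x)


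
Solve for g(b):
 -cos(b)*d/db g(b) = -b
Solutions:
 g(b) = C1 + Integral(b/cos(b), b)


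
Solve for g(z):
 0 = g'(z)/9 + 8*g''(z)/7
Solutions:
 g(z) = C1 + C2*exp(-7*z/72)


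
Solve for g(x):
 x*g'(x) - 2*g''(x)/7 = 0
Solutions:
 g(x) = C1 + C2*erfi(sqrt(7)*x/2)


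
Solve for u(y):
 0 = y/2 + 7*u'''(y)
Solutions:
 u(y) = C1 + C2*y + C3*y^2 - y^4/336


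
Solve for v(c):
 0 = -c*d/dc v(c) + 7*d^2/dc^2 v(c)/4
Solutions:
 v(c) = C1 + C2*erfi(sqrt(14)*c/7)


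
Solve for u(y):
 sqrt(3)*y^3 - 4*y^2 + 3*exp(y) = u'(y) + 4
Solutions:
 u(y) = C1 + sqrt(3)*y^4/4 - 4*y^3/3 - 4*y + 3*exp(y)


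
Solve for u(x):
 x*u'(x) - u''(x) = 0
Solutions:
 u(x) = C1 + C2*erfi(sqrt(2)*x/2)


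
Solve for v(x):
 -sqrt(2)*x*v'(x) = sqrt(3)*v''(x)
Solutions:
 v(x) = C1 + C2*erf(6^(3/4)*x/6)


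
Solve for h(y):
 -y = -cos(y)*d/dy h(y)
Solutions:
 h(y) = C1 + Integral(y/cos(y), y)


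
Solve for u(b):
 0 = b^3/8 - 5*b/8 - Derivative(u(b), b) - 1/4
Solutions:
 u(b) = C1 + b^4/32 - 5*b^2/16 - b/4


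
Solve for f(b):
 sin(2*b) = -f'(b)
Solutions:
 f(b) = C1 + cos(2*b)/2


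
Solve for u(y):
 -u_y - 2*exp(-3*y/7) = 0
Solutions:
 u(y) = C1 + 14*exp(-3*y/7)/3


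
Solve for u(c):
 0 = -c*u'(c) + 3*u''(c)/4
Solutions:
 u(c) = C1 + C2*erfi(sqrt(6)*c/3)


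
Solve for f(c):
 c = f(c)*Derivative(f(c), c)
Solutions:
 f(c) = -sqrt(C1 + c^2)
 f(c) = sqrt(C1 + c^2)


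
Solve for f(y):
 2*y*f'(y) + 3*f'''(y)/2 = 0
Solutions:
 f(y) = C1 + Integral(C2*airyai(-6^(2/3)*y/3) + C3*airybi(-6^(2/3)*y/3), y)


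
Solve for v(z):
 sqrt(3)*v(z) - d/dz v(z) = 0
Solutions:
 v(z) = C1*exp(sqrt(3)*z)


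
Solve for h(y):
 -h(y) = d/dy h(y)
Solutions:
 h(y) = C1*exp(-y)


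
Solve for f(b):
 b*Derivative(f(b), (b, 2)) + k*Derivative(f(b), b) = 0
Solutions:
 f(b) = C1 + b^(1 - re(k))*(C2*sin(log(b)*Abs(im(k))) + C3*cos(log(b)*im(k)))


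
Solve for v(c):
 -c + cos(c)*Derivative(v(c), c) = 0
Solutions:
 v(c) = C1 + Integral(c/cos(c), c)


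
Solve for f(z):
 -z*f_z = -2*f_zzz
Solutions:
 f(z) = C1 + Integral(C2*airyai(2^(2/3)*z/2) + C3*airybi(2^(2/3)*z/2), z)


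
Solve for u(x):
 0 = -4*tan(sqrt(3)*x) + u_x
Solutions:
 u(x) = C1 - 4*sqrt(3)*log(cos(sqrt(3)*x))/3


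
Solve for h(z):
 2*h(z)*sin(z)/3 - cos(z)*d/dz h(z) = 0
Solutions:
 h(z) = C1/cos(z)^(2/3)


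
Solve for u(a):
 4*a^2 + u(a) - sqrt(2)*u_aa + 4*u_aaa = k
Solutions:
 u(a) = C1*exp(a*(2^(2/3)/(-sqrt(2) + sqrt(-2 + (108 - sqrt(2))^2) + 108)^(1/3) + 2*sqrt(2) + 2^(1/3)*(-sqrt(2) + sqrt(-2 + (108 - sqrt(2))^2) + 108)^(1/3))/24)*sin(2^(1/3)*sqrt(3)*a*(-(-sqrt(2) + sqrt(-2 + (108 - sqrt(2))^2) + 108)^(1/3) + 2^(1/3)/(-sqrt(2) + sqrt(-2 + (108 - sqrt(2))^2) + 108)^(1/3))/24) + C2*exp(a*(2^(2/3)/(-sqrt(2) + sqrt(-2 + (108 - sqrt(2))^2) + 108)^(1/3) + 2*sqrt(2) + 2^(1/3)*(-sqrt(2) + sqrt(-2 + (108 - sqrt(2))^2) + 108)^(1/3))/24)*cos(2^(1/3)*sqrt(3)*a*(-(-sqrt(2) + sqrt(-2 + (108 - sqrt(2))^2) + 108)^(1/3) + 2^(1/3)/(-sqrt(2) + sqrt(-2 + (108 - sqrt(2))^2) + 108)^(1/3))/24) + C3*exp(a*(-2^(1/3)*(-sqrt(2) + sqrt(-2 + (108 - sqrt(2))^2) + 108)^(1/3) - 2^(2/3)/(-sqrt(2) + sqrt(-2 + (108 - sqrt(2))^2) + 108)^(1/3) + sqrt(2))/12) - 4*a^2 + k - 8*sqrt(2)


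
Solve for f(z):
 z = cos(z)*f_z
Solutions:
 f(z) = C1 + Integral(z/cos(z), z)


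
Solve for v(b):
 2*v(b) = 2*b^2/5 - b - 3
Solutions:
 v(b) = b^2/5 - b/2 - 3/2


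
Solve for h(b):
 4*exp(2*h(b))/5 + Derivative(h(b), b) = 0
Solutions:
 h(b) = log(-sqrt(1/(C1 + 4*b))) - log(2) + log(10)/2
 h(b) = log(1/(C1 + 4*b))/2 - log(2) + log(10)/2


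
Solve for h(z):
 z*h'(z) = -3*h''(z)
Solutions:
 h(z) = C1 + C2*erf(sqrt(6)*z/6)


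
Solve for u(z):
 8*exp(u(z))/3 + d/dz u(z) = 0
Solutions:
 u(z) = log(1/(C1 + 8*z)) + log(3)


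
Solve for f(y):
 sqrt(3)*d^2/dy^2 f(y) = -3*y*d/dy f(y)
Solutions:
 f(y) = C1 + C2*erf(sqrt(2)*3^(1/4)*y/2)


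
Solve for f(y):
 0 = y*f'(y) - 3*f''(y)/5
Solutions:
 f(y) = C1 + C2*erfi(sqrt(30)*y/6)


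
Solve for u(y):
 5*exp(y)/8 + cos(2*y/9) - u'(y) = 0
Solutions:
 u(y) = C1 + 5*exp(y)/8 + 9*sin(2*y/9)/2


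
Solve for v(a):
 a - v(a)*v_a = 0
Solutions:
 v(a) = -sqrt(C1 + a^2)
 v(a) = sqrt(C1 + a^2)


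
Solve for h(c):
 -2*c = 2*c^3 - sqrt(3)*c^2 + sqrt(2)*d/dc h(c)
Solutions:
 h(c) = C1 - sqrt(2)*c^4/4 + sqrt(6)*c^3/6 - sqrt(2)*c^2/2


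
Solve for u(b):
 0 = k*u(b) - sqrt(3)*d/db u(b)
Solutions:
 u(b) = C1*exp(sqrt(3)*b*k/3)


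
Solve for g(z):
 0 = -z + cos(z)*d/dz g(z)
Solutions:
 g(z) = C1 + Integral(z/cos(z), z)


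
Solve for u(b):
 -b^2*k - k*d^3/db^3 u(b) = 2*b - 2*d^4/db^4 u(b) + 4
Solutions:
 u(b) = C1 + C2*b + C3*b^2 + C4*exp(b*k/2) - b^5/60 - b^4/(4*k) + b^3*(-2/3 - 2/k)/k


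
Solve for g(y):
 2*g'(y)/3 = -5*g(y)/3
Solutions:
 g(y) = C1*exp(-5*y/2)


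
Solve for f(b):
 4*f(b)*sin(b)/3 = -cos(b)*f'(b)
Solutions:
 f(b) = C1*cos(b)^(4/3)


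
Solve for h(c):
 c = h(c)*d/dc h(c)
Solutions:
 h(c) = -sqrt(C1 + c^2)
 h(c) = sqrt(C1 + c^2)


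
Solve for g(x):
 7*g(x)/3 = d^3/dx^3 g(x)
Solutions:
 g(x) = C3*exp(3^(2/3)*7^(1/3)*x/3) + (C1*sin(3^(1/6)*7^(1/3)*x/2) + C2*cos(3^(1/6)*7^(1/3)*x/2))*exp(-3^(2/3)*7^(1/3)*x/6)


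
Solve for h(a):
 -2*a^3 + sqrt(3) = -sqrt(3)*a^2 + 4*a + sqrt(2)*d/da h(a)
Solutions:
 h(a) = C1 - sqrt(2)*a^4/4 + sqrt(6)*a^3/6 - sqrt(2)*a^2 + sqrt(6)*a/2


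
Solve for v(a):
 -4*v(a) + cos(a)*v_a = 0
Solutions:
 v(a) = C1*(sin(a)^2 + 2*sin(a) + 1)/(sin(a)^2 - 2*sin(a) + 1)


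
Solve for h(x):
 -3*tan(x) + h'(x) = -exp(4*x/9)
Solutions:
 h(x) = C1 - 9*exp(4*x/9)/4 - 3*log(cos(x))


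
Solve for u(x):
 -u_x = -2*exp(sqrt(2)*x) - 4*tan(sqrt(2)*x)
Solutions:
 u(x) = C1 + sqrt(2)*exp(sqrt(2)*x) - 2*sqrt(2)*log(cos(sqrt(2)*x))


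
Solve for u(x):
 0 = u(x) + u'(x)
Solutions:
 u(x) = C1*exp(-x)


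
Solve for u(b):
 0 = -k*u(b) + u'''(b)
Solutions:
 u(b) = C1*exp(b*k^(1/3)) + C2*exp(b*k^(1/3)*(-1 + sqrt(3)*I)/2) + C3*exp(-b*k^(1/3)*(1 + sqrt(3)*I)/2)


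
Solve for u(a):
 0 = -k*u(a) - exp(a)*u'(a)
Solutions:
 u(a) = C1*exp(k*exp(-a))


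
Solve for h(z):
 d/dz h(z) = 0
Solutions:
 h(z) = C1


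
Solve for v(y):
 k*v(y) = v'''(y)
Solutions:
 v(y) = C1*exp(k^(1/3)*y) + C2*exp(k^(1/3)*y*(-1 + sqrt(3)*I)/2) + C3*exp(-k^(1/3)*y*(1 + sqrt(3)*I)/2)


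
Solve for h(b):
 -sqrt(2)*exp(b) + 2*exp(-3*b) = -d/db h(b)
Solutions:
 h(b) = C1 + sqrt(2)*exp(b) + 2*exp(-3*b)/3


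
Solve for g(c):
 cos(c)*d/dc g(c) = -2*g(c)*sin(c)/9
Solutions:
 g(c) = C1*cos(c)^(2/9)


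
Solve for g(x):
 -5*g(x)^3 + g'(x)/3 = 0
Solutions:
 g(x) = -sqrt(2)*sqrt(-1/(C1 + 15*x))/2
 g(x) = sqrt(2)*sqrt(-1/(C1 + 15*x))/2


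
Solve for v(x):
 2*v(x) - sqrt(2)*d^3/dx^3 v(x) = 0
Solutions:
 v(x) = C3*exp(2^(1/6)*x) + (C1*sin(2^(1/6)*sqrt(3)*x/2) + C2*cos(2^(1/6)*sqrt(3)*x/2))*exp(-2^(1/6)*x/2)


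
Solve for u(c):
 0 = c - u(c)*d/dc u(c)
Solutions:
 u(c) = -sqrt(C1 + c^2)
 u(c) = sqrt(C1 + c^2)


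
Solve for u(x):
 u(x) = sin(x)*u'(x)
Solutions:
 u(x) = C1*sqrt(cos(x) - 1)/sqrt(cos(x) + 1)


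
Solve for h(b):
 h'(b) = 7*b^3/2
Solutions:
 h(b) = C1 + 7*b^4/8


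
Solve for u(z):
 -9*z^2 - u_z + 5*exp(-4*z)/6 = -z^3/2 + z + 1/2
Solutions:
 u(z) = C1 + z^4/8 - 3*z^3 - z^2/2 - z/2 - 5*exp(-4*z)/24


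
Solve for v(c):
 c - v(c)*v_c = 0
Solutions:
 v(c) = -sqrt(C1 + c^2)
 v(c) = sqrt(C1 + c^2)


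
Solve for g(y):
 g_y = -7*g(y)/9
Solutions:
 g(y) = C1*exp(-7*y/9)


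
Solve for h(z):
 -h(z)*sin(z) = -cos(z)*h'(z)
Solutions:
 h(z) = C1/cos(z)


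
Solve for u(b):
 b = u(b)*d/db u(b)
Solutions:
 u(b) = -sqrt(C1 + b^2)
 u(b) = sqrt(C1 + b^2)


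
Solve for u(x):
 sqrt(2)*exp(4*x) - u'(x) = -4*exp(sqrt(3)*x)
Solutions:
 u(x) = C1 + sqrt(2)*exp(4*x)/4 + 4*sqrt(3)*exp(sqrt(3)*x)/3


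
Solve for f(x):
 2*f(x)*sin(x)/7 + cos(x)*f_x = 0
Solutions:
 f(x) = C1*cos(x)^(2/7)


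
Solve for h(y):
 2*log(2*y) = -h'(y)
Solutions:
 h(y) = C1 - 2*y*log(y) - y*log(4) + 2*y


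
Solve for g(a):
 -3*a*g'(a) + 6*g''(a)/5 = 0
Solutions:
 g(a) = C1 + C2*erfi(sqrt(5)*a/2)


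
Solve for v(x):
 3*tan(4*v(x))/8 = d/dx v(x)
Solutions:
 v(x) = -asin(C1*exp(3*x/2))/4 + pi/4
 v(x) = asin(C1*exp(3*x/2))/4


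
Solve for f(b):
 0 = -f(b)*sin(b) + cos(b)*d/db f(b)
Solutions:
 f(b) = C1/cos(b)


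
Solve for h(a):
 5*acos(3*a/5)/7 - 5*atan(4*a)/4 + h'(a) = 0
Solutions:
 h(a) = C1 - 5*a*acos(3*a/5)/7 + 5*a*atan(4*a)/4 + 5*sqrt(25 - 9*a^2)/21 - 5*log(16*a^2 + 1)/32


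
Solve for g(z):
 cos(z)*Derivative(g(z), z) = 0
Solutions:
 g(z) = C1


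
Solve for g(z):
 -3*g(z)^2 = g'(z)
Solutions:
 g(z) = 1/(C1 + 3*z)


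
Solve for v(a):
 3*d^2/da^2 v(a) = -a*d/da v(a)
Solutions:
 v(a) = C1 + C2*erf(sqrt(6)*a/6)


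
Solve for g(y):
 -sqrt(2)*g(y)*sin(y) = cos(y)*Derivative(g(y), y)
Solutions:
 g(y) = C1*cos(y)^(sqrt(2))


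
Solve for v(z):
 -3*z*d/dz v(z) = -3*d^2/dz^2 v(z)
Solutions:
 v(z) = C1 + C2*erfi(sqrt(2)*z/2)


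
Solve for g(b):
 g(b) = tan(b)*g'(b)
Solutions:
 g(b) = C1*sin(b)


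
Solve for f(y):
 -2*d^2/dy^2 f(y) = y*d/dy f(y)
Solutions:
 f(y) = C1 + C2*erf(y/2)


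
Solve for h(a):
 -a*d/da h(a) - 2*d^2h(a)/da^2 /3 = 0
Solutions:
 h(a) = C1 + C2*erf(sqrt(3)*a/2)


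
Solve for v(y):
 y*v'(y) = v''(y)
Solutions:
 v(y) = C1 + C2*erfi(sqrt(2)*y/2)


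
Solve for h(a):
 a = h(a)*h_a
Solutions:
 h(a) = -sqrt(C1 + a^2)
 h(a) = sqrt(C1 + a^2)


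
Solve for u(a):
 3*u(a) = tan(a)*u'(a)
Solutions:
 u(a) = C1*sin(a)^3


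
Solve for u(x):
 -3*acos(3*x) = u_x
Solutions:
 u(x) = C1 - 3*x*acos(3*x) + sqrt(1 - 9*x^2)


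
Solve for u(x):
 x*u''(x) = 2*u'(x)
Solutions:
 u(x) = C1 + C2*x^3


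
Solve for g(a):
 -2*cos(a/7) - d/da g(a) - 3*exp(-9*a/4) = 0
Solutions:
 g(a) = C1 - 14*sin(a/7) + 4*exp(-9*a/4)/3


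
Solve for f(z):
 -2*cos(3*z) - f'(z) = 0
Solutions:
 f(z) = C1 - 2*sin(3*z)/3


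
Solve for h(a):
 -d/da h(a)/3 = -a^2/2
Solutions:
 h(a) = C1 + a^3/2


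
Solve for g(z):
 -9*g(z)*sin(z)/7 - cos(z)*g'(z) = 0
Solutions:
 g(z) = C1*cos(z)^(9/7)


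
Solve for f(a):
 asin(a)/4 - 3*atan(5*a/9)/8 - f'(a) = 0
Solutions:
 f(a) = C1 + a*asin(a)/4 - 3*a*atan(5*a/9)/8 + sqrt(1 - a^2)/4 + 27*log(25*a^2 + 81)/80


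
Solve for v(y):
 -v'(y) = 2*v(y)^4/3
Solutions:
 v(y) = (-1 - sqrt(3)*I)*(1/(C1 + 2*y))^(1/3)/2
 v(y) = (-1 + sqrt(3)*I)*(1/(C1 + 2*y))^(1/3)/2
 v(y) = (1/(C1 + 2*y))^(1/3)


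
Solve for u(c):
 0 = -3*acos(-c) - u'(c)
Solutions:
 u(c) = C1 - 3*c*acos(-c) - 3*sqrt(1 - c^2)


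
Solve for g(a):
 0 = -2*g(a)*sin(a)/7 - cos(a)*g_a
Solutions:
 g(a) = C1*cos(a)^(2/7)


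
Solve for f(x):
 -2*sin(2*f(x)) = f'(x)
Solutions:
 f(x) = pi - acos((-C1 - exp(8*x))/(C1 - exp(8*x)))/2
 f(x) = acos((-C1 - exp(8*x))/(C1 - exp(8*x)))/2


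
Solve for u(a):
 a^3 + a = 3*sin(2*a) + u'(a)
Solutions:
 u(a) = C1 + a^4/4 + a^2/2 + 3*cos(2*a)/2


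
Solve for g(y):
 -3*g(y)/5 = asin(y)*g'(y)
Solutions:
 g(y) = C1*exp(-3*Integral(1/asin(y), y)/5)


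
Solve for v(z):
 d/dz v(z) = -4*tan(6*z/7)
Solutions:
 v(z) = C1 + 14*log(cos(6*z/7))/3


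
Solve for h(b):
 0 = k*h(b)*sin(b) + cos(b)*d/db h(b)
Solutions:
 h(b) = C1*exp(k*log(cos(b)))


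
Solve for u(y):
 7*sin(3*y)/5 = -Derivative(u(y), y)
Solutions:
 u(y) = C1 + 7*cos(3*y)/15


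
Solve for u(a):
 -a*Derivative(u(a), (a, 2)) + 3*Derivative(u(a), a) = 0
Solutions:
 u(a) = C1 + C2*a^4


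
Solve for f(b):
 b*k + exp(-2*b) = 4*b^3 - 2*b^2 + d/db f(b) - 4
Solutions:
 f(b) = C1 - b^4 + 2*b^3/3 + b^2*k/2 + 4*b - exp(-2*b)/2


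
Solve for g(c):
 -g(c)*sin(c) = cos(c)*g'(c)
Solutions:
 g(c) = C1*cos(c)


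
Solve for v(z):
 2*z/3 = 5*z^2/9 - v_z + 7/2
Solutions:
 v(z) = C1 + 5*z^3/27 - z^2/3 + 7*z/2


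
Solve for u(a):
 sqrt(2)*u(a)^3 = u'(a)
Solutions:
 u(a) = -sqrt(2)*sqrt(-1/(C1 + sqrt(2)*a))/2
 u(a) = sqrt(2)*sqrt(-1/(C1 + sqrt(2)*a))/2


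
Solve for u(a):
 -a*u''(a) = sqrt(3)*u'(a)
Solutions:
 u(a) = C1 + C2*a^(1 - sqrt(3))


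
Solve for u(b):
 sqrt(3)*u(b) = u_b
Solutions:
 u(b) = C1*exp(sqrt(3)*b)


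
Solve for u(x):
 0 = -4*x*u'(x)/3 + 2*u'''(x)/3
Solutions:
 u(x) = C1 + Integral(C2*airyai(2^(1/3)*x) + C3*airybi(2^(1/3)*x), x)


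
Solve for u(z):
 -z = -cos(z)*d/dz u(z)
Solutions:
 u(z) = C1 + Integral(z/cos(z), z)


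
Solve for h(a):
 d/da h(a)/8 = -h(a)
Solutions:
 h(a) = C1*exp(-8*a)


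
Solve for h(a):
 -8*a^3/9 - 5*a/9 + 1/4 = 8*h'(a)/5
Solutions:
 h(a) = C1 - 5*a^4/36 - 25*a^2/144 + 5*a/32


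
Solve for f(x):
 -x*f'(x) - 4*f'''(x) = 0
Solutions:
 f(x) = C1 + Integral(C2*airyai(-2^(1/3)*x/2) + C3*airybi(-2^(1/3)*x/2), x)


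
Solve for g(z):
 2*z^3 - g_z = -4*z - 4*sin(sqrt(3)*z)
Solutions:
 g(z) = C1 + z^4/2 + 2*z^2 - 4*sqrt(3)*cos(sqrt(3)*z)/3


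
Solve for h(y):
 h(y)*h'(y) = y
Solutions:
 h(y) = -sqrt(C1 + y^2)
 h(y) = sqrt(C1 + y^2)


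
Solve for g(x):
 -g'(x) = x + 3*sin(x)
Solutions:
 g(x) = C1 - x^2/2 + 3*cos(x)


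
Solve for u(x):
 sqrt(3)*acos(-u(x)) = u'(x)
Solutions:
 Integral(1/acos(-_y), (_y, u(x))) = C1 + sqrt(3)*x


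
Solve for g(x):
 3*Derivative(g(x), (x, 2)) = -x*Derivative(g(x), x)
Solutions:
 g(x) = C1 + C2*erf(sqrt(6)*x/6)


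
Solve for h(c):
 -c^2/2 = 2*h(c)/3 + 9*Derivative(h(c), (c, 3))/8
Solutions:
 h(c) = C3*exp(-2*2^(1/3)*c/3) - 3*c^2/4 + (C1*sin(2^(1/3)*sqrt(3)*c/3) + C2*cos(2^(1/3)*sqrt(3)*c/3))*exp(2^(1/3)*c/3)


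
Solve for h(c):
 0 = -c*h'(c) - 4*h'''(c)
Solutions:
 h(c) = C1 + Integral(C2*airyai(-2^(1/3)*c/2) + C3*airybi(-2^(1/3)*c/2), c)


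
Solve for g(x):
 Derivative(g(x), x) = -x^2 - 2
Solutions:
 g(x) = C1 - x^3/3 - 2*x


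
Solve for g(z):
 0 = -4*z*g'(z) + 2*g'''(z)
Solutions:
 g(z) = C1 + Integral(C2*airyai(2^(1/3)*z) + C3*airybi(2^(1/3)*z), z)


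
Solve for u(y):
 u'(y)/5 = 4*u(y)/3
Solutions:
 u(y) = C1*exp(20*y/3)


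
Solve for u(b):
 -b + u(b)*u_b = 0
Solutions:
 u(b) = -sqrt(C1 + b^2)
 u(b) = sqrt(C1 + b^2)


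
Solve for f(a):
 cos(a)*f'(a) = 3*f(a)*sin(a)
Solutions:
 f(a) = C1/cos(a)^3


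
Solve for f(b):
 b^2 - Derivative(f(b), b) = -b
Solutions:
 f(b) = C1 + b^3/3 + b^2/2


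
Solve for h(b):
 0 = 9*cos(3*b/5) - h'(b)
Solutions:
 h(b) = C1 + 15*sin(3*b/5)


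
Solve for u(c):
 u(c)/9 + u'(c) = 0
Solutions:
 u(c) = C1*exp(-c/9)


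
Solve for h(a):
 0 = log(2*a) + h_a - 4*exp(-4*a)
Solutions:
 h(a) = C1 - a*log(a) + a*(1 - log(2)) - exp(-4*a)


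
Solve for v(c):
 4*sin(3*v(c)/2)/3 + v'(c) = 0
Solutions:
 v(c) = -2*acos((-C1 - exp(4*c))/(C1 - exp(4*c)))/3 + 4*pi/3
 v(c) = 2*acos((-C1 - exp(4*c))/(C1 - exp(4*c)))/3


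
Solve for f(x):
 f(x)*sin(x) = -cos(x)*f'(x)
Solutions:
 f(x) = C1*cos(x)


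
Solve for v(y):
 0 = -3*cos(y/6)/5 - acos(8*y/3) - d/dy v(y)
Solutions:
 v(y) = C1 - y*acos(8*y/3) + sqrt(9 - 64*y^2)/8 - 18*sin(y/6)/5


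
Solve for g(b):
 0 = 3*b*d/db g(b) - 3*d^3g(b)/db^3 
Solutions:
 g(b) = C1 + Integral(C2*airyai(b) + C3*airybi(b), b)


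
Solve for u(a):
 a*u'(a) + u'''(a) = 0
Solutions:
 u(a) = C1 + Integral(C2*airyai(-a) + C3*airybi(-a), a)


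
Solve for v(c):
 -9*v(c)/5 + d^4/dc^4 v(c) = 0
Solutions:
 v(c) = C1*exp(-sqrt(3)*5^(3/4)*c/5) + C2*exp(sqrt(3)*5^(3/4)*c/5) + C3*sin(sqrt(3)*5^(3/4)*c/5) + C4*cos(sqrt(3)*5^(3/4)*c/5)


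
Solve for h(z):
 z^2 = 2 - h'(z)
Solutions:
 h(z) = C1 - z^3/3 + 2*z


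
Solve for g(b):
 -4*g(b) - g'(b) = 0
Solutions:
 g(b) = C1*exp(-4*b)


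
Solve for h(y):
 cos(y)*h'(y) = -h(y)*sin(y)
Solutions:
 h(y) = C1*cos(y)


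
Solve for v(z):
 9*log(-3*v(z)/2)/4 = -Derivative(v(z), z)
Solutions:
 4*Integral(1/(log(-_y) - log(2) + log(3)), (_y, v(z)))/9 = C1 - z


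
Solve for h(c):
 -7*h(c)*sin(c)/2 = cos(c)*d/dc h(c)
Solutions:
 h(c) = C1*cos(c)^(7/2)


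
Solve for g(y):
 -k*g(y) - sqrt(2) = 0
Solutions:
 g(y) = -sqrt(2)/k


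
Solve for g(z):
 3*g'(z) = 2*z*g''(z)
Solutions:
 g(z) = C1 + C2*z^(5/2)


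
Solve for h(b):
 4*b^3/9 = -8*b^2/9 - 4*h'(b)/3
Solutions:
 h(b) = C1 - b^4/12 - 2*b^3/9


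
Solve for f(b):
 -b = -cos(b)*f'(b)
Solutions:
 f(b) = C1 + Integral(b/cos(b), b)


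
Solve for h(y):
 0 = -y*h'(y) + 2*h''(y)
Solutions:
 h(y) = C1 + C2*erfi(y/2)


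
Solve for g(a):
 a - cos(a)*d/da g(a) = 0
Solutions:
 g(a) = C1 + Integral(a/cos(a), a)


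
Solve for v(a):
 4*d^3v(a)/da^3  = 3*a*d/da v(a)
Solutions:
 v(a) = C1 + Integral(C2*airyai(6^(1/3)*a/2) + C3*airybi(6^(1/3)*a/2), a)


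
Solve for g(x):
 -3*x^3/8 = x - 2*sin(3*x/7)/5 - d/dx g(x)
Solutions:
 g(x) = C1 + 3*x^4/32 + x^2/2 + 14*cos(3*x/7)/15


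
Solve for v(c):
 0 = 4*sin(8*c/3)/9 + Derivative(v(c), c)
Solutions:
 v(c) = C1 + cos(8*c/3)/6


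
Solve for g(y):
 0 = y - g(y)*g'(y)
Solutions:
 g(y) = -sqrt(C1 + y^2)
 g(y) = sqrt(C1 + y^2)


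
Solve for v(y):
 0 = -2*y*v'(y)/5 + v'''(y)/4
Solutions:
 v(y) = C1 + Integral(C2*airyai(2*5^(2/3)*y/5) + C3*airybi(2*5^(2/3)*y/5), y)


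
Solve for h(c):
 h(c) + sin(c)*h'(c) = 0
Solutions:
 h(c) = C1*sqrt(cos(c) + 1)/sqrt(cos(c) - 1)


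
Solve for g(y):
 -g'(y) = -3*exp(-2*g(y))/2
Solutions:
 g(y) = log(-sqrt(C1 + 3*y))
 g(y) = log(C1 + 3*y)/2


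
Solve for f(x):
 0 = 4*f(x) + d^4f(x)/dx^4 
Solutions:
 f(x) = (C1*sin(x) + C2*cos(x))*exp(-x) + (C3*sin(x) + C4*cos(x))*exp(x)


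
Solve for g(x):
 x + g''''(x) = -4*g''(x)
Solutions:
 g(x) = C1 + C2*x + C3*sin(2*x) + C4*cos(2*x) - x^3/24


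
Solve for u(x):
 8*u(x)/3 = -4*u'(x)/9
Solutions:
 u(x) = C1*exp(-6*x)


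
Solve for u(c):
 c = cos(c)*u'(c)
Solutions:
 u(c) = C1 + Integral(c/cos(c), c)


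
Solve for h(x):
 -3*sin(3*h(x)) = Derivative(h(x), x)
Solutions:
 h(x) = -acos((-C1 - exp(18*x))/(C1 - exp(18*x)))/3 + 2*pi/3
 h(x) = acos((-C1 - exp(18*x))/(C1 - exp(18*x)))/3


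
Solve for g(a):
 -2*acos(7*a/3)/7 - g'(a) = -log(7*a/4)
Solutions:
 g(a) = C1 + a*log(a) - 2*a*acos(7*a/3)/7 - 2*a*log(2) - a + a*log(7) + 2*sqrt(9 - 49*a^2)/49


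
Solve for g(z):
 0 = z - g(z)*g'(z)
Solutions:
 g(z) = -sqrt(C1 + z^2)
 g(z) = sqrt(C1 + z^2)


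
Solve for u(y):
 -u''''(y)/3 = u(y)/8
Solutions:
 u(y) = (C1*sin(2^(3/4)*3^(1/4)*y/4) + C2*cos(2^(3/4)*3^(1/4)*y/4))*exp(-2^(3/4)*3^(1/4)*y/4) + (C3*sin(2^(3/4)*3^(1/4)*y/4) + C4*cos(2^(3/4)*3^(1/4)*y/4))*exp(2^(3/4)*3^(1/4)*y/4)


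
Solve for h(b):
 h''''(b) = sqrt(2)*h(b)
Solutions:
 h(b) = C1*exp(-2^(1/8)*b) + C2*exp(2^(1/8)*b) + C3*sin(2^(1/8)*b) + C4*cos(2^(1/8)*b)


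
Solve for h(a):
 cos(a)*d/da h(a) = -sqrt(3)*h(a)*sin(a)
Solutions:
 h(a) = C1*cos(a)^(sqrt(3))


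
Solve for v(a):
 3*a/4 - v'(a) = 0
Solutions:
 v(a) = C1 + 3*a^2/8


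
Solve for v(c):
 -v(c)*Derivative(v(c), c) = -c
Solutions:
 v(c) = -sqrt(C1 + c^2)
 v(c) = sqrt(C1 + c^2)


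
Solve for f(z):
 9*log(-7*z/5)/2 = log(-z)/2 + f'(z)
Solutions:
 f(z) = C1 + 4*z*log(-z) + z*(-5*log(5) - 4 + log(35)/2 + 4*log(7))


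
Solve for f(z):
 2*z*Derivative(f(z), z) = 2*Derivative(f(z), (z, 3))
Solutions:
 f(z) = C1 + Integral(C2*airyai(z) + C3*airybi(z), z)


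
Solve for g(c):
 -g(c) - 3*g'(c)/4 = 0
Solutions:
 g(c) = C1*exp(-4*c/3)


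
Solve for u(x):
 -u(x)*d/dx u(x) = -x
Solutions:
 u(x) = -sqrt(C1 + x^2)
 u(x) = sqrt(C1 + x^2)


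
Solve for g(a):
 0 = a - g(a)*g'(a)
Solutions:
 g(a) = -sqrt(C1 + a^2)
 g(a) = sqrt(C1 + a^2)


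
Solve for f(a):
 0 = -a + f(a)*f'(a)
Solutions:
 f(a) = -sqrt(C1 + a^2)
 f(a) = sqrt(C1 + a^2)


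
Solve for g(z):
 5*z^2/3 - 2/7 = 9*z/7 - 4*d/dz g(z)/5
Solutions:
 g(z) = C1 - 25*z^3/36 + 45*z^2/56 + 5*z/14


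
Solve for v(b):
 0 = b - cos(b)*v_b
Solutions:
 v(b) = C1 + Integral(b/cos(b), b)


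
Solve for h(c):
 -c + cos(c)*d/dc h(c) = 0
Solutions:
 h(c) = C1 + Integral(c/cos(c), c)


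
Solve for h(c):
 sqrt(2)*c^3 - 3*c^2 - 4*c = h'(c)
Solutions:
 h(c) = C1 + sqrt(2)*c^4/4 - c^3 - 2*c^2


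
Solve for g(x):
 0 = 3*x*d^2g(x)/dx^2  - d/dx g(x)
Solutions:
 g(x) = C1 + C2*x^(4/3)


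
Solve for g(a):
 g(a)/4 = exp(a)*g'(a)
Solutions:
 g(a) = C1*exp(-exp(-a)/4)


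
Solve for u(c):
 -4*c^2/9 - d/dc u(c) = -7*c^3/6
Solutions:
 u(c) = C1 + 7*c^4/24 - 4*c^3/27


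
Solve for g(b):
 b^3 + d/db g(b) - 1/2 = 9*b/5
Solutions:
 g(b) = C1 - b^4/4 + 9*b^2/10 + b/2


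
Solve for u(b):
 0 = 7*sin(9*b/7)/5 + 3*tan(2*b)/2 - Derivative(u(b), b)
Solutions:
 u(b) = C1 - 3*log(cos(2*b))/4 - 49*cos(9*b/7)/45


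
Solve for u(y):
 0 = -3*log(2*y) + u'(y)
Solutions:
 u(y) = C1 + 3*y*log(y) - 3*y + y*log(8)


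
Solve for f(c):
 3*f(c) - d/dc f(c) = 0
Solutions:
 f(c) = C1*exp(3*c)


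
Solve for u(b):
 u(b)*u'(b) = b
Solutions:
 u(b) = -sqrt(C1 + b^2)
 u(b) = sqrt(C1 + b^2)


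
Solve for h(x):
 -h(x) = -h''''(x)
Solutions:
 h(x) = C1*exp(-x) + C2*exp(x) + C3*sin(x) + C4*cos(x)


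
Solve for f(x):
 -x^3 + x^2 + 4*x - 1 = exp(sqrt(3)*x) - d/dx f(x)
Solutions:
 f(x) = C1 + x^4/4 - x^3/3 - 2*x^2 + x + sqrt(3)*exp(sqrt(3)*x)/3


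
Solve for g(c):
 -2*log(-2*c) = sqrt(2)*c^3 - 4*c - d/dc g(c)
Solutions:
 g(c) = C1 + sqrt(2)*c^4/4 - 2*c^2 + 2*c*log(-c) + 2*c*(-1 + log(2))


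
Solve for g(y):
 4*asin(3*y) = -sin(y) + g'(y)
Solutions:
 g(y) = C1 + 4*y*asin(3*y) + 4*sqrt(1 - 9*y^2)/3 - cos(y)


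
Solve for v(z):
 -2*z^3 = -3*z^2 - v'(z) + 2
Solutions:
 v(z) = C1 + z^4/2 - z^3 + 2*z


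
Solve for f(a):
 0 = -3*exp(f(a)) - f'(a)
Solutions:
 f(a) = log(1/(C1 + 3*a))


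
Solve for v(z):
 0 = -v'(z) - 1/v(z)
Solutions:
 v(z) = -sqrt(C1 - 2*z)
 v(z) = sqrt(C1 - 2*z)


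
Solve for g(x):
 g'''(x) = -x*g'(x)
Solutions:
 g(x) = C1 + Integral(C2*airyai(-x) + C3*airybi(-x), x)


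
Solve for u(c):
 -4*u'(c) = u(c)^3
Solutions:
 u(c) = -sqrt(2)*sqrt(-1/(C1 - c))
 u(c) = sqrt(2)*sqrt(-1/(C1 - c))


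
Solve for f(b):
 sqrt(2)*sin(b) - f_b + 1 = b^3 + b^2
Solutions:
 f(b) = C1 - b^4/4 - b^3/3 + b - sqrt(2)*cos(b)


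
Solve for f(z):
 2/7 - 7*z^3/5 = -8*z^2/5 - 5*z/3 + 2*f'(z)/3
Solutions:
 f(z) = C1 - 21*z^4/40 + 4*z^3/5 + 5*z^2/4 + 3*z/7


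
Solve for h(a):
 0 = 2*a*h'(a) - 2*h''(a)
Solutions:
 h(a) = C1 + C2*erfi(sqrt(2)*a/2)


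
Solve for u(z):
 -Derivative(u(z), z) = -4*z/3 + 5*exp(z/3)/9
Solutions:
 u(z) = C1 + 2*z^2/3 - 5*exp(z/3)/3


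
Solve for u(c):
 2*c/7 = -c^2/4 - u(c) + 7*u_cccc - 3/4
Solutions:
 u(c) = C1*exp(-7^(3/4)*c/7) + C2*exp(7^(3/4)*c/7) + C3*sin(7^(3/4)*c/7) + C4*cos(7^(3/4)*c/7) - c^2/4 - 2*c/7 - 3/4


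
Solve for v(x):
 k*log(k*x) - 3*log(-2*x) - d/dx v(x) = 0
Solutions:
 v(x) = C1 + x*(k - 3)*log(-x) + x*(k*log(-k) - k - 3*log(2) + 3)


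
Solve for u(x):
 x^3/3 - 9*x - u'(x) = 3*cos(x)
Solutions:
 u(x) = C1 + x^4/12 - 9*x^2/2 - 3*sin(x)


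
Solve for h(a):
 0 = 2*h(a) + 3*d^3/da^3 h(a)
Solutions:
 h(a) = C3*exp(-2^(1/3)*3^(2/3)*a/3) + (C1*sin(2^(1/3)*3^(1/6)*a/2) + C2*cos(2^(1/3)*3^(1/6)*a/2))*exp(2^(1/3)*3^(2/3)*a/6)


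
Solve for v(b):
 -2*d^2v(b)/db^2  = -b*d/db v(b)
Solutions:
 v(b) = C1 + C2*erfi(b/2)


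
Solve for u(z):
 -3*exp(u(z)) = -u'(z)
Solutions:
 u(z) = log(-1/(C1 + 3*z))


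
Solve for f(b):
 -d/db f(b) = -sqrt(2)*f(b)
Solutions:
 f(b) = C1*exp(sqrt(2)*b)


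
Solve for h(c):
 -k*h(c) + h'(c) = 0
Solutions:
 h(c) = C1*exp(c*k)
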